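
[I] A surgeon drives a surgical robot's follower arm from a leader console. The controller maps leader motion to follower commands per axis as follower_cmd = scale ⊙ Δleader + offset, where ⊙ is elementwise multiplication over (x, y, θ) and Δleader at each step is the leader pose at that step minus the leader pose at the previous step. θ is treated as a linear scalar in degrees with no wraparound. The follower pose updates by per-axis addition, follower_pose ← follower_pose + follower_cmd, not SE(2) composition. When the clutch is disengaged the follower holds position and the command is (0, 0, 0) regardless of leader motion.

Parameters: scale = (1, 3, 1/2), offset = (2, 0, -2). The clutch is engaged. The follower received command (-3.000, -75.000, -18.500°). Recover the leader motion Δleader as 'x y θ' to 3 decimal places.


axis x: (-3.000 − 2) / (1) = -5.000
axis y: (-75.000 − 0) / (3) = -25.000
axis θ: (-18.500 − -2) / (1/2) = -33.000

-5.000 -25.000 -33.000


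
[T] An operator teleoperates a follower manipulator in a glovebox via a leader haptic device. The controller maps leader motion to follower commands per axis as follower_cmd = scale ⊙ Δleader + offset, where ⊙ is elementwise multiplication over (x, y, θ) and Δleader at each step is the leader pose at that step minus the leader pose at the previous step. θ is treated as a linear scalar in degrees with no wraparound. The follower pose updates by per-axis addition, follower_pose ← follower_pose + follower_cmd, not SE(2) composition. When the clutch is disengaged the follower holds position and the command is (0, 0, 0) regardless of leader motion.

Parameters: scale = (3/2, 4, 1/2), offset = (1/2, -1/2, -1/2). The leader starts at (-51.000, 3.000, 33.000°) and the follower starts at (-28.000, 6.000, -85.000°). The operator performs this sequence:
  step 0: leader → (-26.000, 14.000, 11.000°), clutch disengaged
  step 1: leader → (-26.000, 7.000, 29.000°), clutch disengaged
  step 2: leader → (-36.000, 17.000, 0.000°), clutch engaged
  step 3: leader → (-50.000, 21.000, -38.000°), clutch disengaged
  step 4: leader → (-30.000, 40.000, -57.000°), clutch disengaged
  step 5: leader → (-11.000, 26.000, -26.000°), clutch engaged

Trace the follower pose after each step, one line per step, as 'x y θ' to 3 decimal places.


-28.000 6.000 -85.000
-28.000 6.000 -85.000
-42.500 45.500 -100.000
-42.500 45.500 -100.000
-42.500 45.500 -100.000
-13.500 -11.000 -85.000

step 0: Δleader=(25.000, 11.000, -22.000°), disengaged; cmd=(0,0,0) → follower holds at (-28.000, 6.000, -85.000°)
step 1: Δleader=(0.000, -7.000, 18.000°), disengaged; cmd=(0,0,0) → follower holds at (-28.000, 6.000, -85.000°)
step 2: Δleader=(-10.000, 10.000, -29.000°), engaged; cmd=(-14.500, 39.500, -15.000°) → follower=(-42.500, 45.500, -100.000°)
step 3: Δleader=(-14.000, 4.000, -38.000°), disengaged; cmd=(0,0,0) → follower holds at (-42.500, 45.500, -100.000°)
step 4: Δleader=(20.000, 19.000, -19.000°), disengaged; cmd=(0,0,0) → follower holds at (-42.500, 45.500, -100.000°)
step 5: Δleader=(19.000, -14.000, 31.000°), engaged; cmd=(29.000, -56.500, 15.000°) → follower=(-13.500, -11.000, -85.000°)


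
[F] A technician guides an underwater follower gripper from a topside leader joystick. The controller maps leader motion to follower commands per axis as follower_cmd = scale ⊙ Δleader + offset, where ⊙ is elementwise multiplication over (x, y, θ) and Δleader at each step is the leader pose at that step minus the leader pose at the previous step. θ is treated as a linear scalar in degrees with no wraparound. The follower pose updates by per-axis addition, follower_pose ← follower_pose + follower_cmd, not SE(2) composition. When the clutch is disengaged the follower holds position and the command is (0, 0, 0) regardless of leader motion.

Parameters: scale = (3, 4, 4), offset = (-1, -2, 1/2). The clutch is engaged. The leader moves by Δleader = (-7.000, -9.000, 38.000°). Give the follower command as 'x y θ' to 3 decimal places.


axis x: 3·-7.000 + -1 = -22.000
axis y: 4·-9.000 + -2 = -38.000
axis θ: 4·38.000 + 1/2 = 152.500

-22.000 -38.000 152.500


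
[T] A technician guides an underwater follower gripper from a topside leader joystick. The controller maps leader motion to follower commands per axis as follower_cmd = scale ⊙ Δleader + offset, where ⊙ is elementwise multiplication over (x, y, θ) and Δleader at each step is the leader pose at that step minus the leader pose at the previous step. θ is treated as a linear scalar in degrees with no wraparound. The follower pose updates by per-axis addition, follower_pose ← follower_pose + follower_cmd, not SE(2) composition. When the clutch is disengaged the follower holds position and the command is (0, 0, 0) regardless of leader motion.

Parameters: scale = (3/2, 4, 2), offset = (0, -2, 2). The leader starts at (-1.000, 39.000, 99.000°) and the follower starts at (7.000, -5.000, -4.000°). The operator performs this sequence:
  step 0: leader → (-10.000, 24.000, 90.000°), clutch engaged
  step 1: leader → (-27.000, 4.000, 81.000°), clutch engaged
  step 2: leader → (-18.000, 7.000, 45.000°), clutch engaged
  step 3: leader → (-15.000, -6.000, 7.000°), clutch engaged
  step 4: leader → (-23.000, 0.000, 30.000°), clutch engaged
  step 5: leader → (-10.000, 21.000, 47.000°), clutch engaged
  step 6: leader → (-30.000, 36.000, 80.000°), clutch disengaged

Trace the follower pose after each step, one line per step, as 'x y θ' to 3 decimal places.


step 0: Δleader=(-9.000, -15.000, -9.000°), engaged; cmd=(-13.500, -62.000, -16.000°) → follower=(-6.500, -67.000, -20.000°)
step 1: Δleader=(-17.000, -20.000, -9.000°), engaged; cmd=(-25.500, -82.000, -16.000°) → follower=(-32.000, -149.000, -36.000°)
step 2: Δleader=(9.000, 3.000, -36.000°), engaged; cmd=(13.500, 10.000, -70.000°) → follower=(-18.500, -139.000, -106.000°)
step 3: Δleader=(3.000, -13.000, -38.000°), engaged; cmd=(4.500, -54.000, -74.000°) → follower=(-14.000, -193.000, -180.000°)
step 4: Δleader=(-8.000, 6.000, 23.000°), engaged; cmd=(-12.000, 22.000, 48.000°) → follower=(-26.000, -171.000, -132.000°)
step 5: Δleader=(13.000, 21.000, 17.000°), engaged; cmd=(19.500, 82.000, 36.000°) → follower=(-6.500, -89.000, -96.000°)
step 6: Δleader=(-20.000, 15.000, 33.000°), disengaged; cmd=(0,0,0) → follower holds at (-6.500, -89.000, -96.000°)

-6.500 -67.000 -20.000
-32.000 -149.000 -36.000
-18.500 -139.000 -106.000
-14.000 -193.000 -180.000
-26.000 -171.000 -132.000
-6.500 -89.000 -96.000
-6.500 -89.000 -96.000


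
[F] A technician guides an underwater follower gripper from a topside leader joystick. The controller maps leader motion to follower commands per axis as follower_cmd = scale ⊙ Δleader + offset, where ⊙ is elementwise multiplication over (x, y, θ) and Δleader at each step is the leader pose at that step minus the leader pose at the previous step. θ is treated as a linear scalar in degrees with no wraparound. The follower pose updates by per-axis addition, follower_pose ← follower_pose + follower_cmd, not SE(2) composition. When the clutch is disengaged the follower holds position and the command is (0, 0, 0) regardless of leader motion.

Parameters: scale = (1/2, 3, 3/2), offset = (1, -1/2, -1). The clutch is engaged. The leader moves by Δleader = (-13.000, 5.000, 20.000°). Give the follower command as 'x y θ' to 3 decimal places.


-5.500 14.500 29.000

axis x: 1/2·-13.000 + 1 = -5.500
axis y: 3·5.000 + -1/2 = 14.500
axis θ: 3/2·20.000 + -1 = 29.000


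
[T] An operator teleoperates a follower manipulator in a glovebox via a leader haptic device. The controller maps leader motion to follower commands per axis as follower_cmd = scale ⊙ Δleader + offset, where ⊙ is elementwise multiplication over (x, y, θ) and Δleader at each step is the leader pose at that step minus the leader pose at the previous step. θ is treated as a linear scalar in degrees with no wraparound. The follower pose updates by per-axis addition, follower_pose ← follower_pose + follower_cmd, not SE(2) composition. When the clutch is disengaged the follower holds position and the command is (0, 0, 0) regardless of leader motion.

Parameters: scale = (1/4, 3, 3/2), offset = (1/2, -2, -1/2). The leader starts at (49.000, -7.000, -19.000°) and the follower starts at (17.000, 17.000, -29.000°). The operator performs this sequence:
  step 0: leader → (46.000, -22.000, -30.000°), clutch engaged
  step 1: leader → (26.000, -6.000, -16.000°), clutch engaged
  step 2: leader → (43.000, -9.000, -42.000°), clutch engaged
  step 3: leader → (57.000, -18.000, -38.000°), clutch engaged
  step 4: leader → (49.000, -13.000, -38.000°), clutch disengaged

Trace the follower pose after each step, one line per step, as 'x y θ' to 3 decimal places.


step 0: Δleader=(-3.000, -15.000, -11.000°), engaged; cmd=(-0.250, -47.000, -17.000°) → follower=(16.750, -30.000, -46.000°)
step 1: Δleader=(-20.000, 16.000, 14.000°), engaged; cmd=(-4.500, 46.000, 20.500°) → follower=(12.250, 16.000, -25.500°)
step 2: Δleader=(17.000, -3.000, -26.000°), engaged; cmd=(4.750, -11.000, -39.500°) → follower=(17.000, 5.000, -65.000°)
step 3: Δleader=(14.000, -9.000, 4.000°), engaged; cmd=(4.000, -29.000, 5.500°) → follower=(21.000, -24.000, -59.500°)
step 4: Δleader=(-8.000, 5.000, 0.000°), disengaged; cmd=(0,0,0) → follower holds at (21.000, -24.000, -59.500°)

16.750 -30.000 -46.000
12.250 16.000 -25.500
17.000 5.000 -65.000
21.000 -24.000 -59.500
21.000 -24.000 -59.500


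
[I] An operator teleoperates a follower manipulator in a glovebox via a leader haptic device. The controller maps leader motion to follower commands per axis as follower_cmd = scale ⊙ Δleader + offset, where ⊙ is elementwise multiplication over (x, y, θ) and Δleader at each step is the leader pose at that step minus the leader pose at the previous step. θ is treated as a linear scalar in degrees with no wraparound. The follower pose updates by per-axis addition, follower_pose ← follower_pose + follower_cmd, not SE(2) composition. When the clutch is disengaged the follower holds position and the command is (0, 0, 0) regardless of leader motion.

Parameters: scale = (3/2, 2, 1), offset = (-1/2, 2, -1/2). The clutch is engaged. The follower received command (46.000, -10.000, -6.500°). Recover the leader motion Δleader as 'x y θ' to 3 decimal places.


axis x: (46.000 − -1/2) / (3/2) = 31.000
axis y: (-10.000 − 2) / (2) = -6.000
axis θ: (-6.500 − -1/2) / (1) = -6.000

31.000 -6.000 -6.000


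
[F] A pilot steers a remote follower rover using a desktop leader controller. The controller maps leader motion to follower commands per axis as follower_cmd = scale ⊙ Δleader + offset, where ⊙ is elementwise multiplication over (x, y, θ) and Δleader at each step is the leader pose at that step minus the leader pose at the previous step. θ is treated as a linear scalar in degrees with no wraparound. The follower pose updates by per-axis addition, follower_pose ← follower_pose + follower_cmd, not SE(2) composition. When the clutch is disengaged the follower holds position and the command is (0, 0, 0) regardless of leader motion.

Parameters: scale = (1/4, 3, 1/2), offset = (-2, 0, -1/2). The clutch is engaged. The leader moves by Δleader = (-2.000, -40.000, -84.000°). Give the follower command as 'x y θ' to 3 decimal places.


-2.500 -120.000 -42.500

axis x: 1/4·-2.000 + -2 = -2.500
axis y: 3·-40.000 + 0 = -120.000
axis θ: 1/2·-84.000 + -1/2 = -42.500


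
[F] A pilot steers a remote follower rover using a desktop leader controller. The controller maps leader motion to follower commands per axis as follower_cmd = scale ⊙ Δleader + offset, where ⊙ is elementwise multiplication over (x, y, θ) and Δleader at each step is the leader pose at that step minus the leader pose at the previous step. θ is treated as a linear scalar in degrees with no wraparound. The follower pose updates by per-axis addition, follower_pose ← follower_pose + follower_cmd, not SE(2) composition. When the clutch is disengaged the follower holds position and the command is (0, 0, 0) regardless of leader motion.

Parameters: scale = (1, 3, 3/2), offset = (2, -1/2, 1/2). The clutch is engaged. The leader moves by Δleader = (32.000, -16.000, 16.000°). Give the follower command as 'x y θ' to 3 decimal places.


34.000 -48.500 24.500

axis x: 1·32.000 + 2 = 34.000
axis y: 3·-16.000 + -1/2 = -48.500
axis θ: 3/2·16.000 + 1/2 = 24.500


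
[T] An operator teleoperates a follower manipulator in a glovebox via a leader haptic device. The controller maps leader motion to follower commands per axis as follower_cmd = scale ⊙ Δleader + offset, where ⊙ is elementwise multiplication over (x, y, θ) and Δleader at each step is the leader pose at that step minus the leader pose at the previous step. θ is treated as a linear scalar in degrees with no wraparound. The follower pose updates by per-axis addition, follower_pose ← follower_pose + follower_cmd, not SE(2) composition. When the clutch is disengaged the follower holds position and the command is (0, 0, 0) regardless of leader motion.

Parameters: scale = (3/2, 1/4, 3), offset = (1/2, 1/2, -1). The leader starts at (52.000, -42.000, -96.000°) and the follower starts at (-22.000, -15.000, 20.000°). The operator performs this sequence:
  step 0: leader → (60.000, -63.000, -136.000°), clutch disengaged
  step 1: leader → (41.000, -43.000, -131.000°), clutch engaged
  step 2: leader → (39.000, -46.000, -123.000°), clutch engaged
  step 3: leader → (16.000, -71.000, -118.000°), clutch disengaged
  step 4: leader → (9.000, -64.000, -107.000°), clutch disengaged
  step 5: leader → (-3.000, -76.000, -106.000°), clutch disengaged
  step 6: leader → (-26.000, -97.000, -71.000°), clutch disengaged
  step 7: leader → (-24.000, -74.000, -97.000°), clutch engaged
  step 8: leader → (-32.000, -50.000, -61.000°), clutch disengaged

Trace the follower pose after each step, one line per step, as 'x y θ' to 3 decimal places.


-22.000 -15.000 20.000
-50.000 -9.500 34.000
-52.500 -9.750 57.000
-52.500 -9.750 57.000
-52.500 -9.750 57.000
-52.500 -9.750 57.000
-52.500 -9.750 57.000
-49.000 -3.500 -22.000
-49.000 -3.500 -22.000

step 0: Δleader=(8.000, -21.000, -40.000°), disengaged; cmd=(0,0,0) → follower holds at (-22.000, -15.000, 20.000°)
step 1: Δleader=(-19.000, 20.000, 5.000°), engaged; cmd=(-28.000, 5.500, 14.000°) → follower=(-50.000, -9.500, 34.000°)
step 2: Δleader=(-2.000, -3.000, 8.000°), engaged; cmd=(-2.500, -0.250, 23.000°) → follower=(-52.500, -9.750, 57.000°)
step 3: Δleader=(-23.000, -25.000, 5.000°), disengaged; cmd=(0,0,0) → follower holds at (-52.500, -9.750, 57.000°)
step 4: Δleader=(-7.000, 7.000, 11.000°), disengaged; cmd=(0,0,0) → follower holds at (-52.500, -9.750, 57.000°)
step 5: Δleader=(-12.000, -12.000, 1.000°), disengaged; cmd=(0,0,0) → follower holds at (-52.500, -9.750, 57.000°)
step 6: Δleader=(-23.000, -21.000, 35.000°), disengaged; cmd=(0,0,0) → follower holds at (-52.500, -9.750, 57.000°)
step 7: Δleader=(2.000, 23.000, -26.000°), engaged; cmd=(3.500, 6.250, -79.000°) → follower=(-49.000, -3.500, -22.000°)
step 8: Δleader=(-8.000, 24.000, 36.000°), disengaged; cmd=(0,0,0) → follower holds at (-49.000, -3.500, -22.000°)


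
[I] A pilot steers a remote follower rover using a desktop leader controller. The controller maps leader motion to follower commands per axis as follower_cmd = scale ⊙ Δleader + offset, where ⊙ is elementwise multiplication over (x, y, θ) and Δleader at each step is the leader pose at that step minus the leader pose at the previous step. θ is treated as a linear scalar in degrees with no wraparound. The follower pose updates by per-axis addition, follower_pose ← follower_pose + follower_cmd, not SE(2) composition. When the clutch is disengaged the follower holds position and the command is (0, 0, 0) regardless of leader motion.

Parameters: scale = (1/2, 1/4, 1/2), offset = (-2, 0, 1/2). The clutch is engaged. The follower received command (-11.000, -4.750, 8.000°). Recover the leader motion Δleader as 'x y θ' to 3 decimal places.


-18.000 -19.000 15.000

axis x: (-11.000 − -2) / (1/2) = -18.000
axis y: (-4.750 − 0) / (1/4) = -19.000
axis θ: (8.000 − 1/2) / (1/2) = 15.000


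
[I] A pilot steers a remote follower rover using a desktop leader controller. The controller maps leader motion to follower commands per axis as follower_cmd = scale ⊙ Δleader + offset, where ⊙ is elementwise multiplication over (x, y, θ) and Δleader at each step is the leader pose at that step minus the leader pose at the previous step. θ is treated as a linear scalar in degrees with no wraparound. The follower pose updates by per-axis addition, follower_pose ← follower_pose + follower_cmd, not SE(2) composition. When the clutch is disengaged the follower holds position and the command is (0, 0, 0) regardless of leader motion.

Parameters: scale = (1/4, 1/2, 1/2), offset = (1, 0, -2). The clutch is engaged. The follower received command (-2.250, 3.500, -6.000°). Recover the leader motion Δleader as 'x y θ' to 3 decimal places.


-13.000 7.000 -8.000

axis x: (-2.250 − 1) / (1/4) = -13.000
axis y: (3.500 − 0) / (1/2) = 7.000
axis θ: (-6.000 − -2) / (1/2) = -8.000


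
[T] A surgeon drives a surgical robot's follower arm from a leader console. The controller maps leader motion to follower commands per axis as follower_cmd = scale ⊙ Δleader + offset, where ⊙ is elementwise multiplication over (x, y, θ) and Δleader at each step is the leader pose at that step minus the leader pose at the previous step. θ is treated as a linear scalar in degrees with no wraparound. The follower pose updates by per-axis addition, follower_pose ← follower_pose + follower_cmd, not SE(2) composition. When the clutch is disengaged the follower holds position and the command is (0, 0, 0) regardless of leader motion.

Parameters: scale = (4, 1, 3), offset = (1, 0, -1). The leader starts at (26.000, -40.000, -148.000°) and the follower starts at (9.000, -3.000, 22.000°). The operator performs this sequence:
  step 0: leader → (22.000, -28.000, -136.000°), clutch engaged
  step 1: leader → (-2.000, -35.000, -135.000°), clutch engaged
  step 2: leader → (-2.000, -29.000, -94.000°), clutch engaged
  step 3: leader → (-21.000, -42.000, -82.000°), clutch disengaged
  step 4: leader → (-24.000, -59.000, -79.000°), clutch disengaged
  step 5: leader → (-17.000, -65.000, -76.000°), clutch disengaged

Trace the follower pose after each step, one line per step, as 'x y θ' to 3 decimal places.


-6.000 9.000 57.000
-101.000 2.000 59.000
-100.000 8.000 181.000
-100.000 8.000 181.000
-100.000 8.000 181.000
-100.000 8.000 181.000

step 0: Δleader=(-4.000, 12.000, 12.000°), engaged; cmd=(-15.000, 12.000, 35.000°) → follower=(-6.000, 9.000, 57.000°)
step 1: Δleader=(-24.000, -7.000, 1.000°), engaged; cmd=(-95.000, -7.000, 2.000°) → follower=(-101.000, 2.000, 59.000°)
step 2: Δleader=(0.000, 6.000, 41.000°), engaged; cmd=(1.000, 6.000, 122.000°) → follower=(-100.000, 8.000, 181.000°)
step 3: Δleader=(-19.000, -13.000, 12.000°), disengaged; cmd=(0,0,0) → follower holds at (-100.000, 8.000, 181.000°)
step 4: Δleader=(-3.000, -17.000, 3.000°), disengaged; cmd=(0,0,0) → follower holds at (-100.000, 8.000, 181.000°)
step 5: Δleader=(7.000, -6.000, 3.000°), disengaged; cmd=(0,0,0) → follower holds at (-100.000, 8.000, 181.000°)


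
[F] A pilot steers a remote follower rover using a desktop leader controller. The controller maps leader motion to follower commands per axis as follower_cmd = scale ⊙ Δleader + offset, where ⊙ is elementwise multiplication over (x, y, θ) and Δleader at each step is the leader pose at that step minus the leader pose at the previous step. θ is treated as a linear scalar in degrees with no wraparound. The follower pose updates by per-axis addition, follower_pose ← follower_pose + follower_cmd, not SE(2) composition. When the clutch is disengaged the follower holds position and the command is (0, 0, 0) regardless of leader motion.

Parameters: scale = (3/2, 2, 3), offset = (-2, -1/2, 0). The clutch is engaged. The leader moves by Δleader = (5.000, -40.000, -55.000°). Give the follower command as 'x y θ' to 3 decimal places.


5.500 -80.500 -165.000

axis x: 3/2·5.000 + -2 = 5.500
axis y: 2·-40.000 + -1/2 = -80.500
axis θ: 3·-55.000 + 0 = -165.000


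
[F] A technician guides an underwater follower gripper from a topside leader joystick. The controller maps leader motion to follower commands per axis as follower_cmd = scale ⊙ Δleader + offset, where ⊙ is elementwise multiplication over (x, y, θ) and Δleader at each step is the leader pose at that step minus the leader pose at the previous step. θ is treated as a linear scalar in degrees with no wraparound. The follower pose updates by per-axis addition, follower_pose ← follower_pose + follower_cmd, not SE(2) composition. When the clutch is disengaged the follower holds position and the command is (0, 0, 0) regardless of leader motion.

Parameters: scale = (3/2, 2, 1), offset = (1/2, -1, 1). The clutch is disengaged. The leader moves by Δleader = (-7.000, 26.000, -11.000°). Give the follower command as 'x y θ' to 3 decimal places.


0.000 0.000 0.000

clutch disengaged → follower holds; cmd = (0, 0, 0)


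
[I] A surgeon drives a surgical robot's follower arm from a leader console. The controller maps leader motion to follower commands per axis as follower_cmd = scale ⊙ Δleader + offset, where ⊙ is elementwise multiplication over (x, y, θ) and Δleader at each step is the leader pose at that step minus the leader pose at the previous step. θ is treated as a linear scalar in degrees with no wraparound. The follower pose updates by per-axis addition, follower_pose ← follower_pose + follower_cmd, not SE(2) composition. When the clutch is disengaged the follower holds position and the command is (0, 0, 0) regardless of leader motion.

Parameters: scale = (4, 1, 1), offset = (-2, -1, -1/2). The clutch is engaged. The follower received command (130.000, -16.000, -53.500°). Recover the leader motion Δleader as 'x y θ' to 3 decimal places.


33.000 -15.000 -53.000

axis x: (130.000 − -2) / (4) = 33.000
axis y: (-16.000 − -1) / (1) = -15.000
axis θ: (-53.500 − -1/2) / (1) = -53.000


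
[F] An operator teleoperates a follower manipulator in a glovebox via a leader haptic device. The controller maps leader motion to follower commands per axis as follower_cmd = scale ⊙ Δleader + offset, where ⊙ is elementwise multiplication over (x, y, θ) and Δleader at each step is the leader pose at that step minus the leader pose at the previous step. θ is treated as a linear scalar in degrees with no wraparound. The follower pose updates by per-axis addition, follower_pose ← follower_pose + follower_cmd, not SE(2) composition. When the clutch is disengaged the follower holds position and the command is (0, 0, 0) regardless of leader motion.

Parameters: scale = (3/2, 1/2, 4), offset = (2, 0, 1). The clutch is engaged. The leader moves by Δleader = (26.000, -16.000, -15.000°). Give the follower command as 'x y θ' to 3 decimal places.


axis x: 3/2·26.000 + 2 = 41.000
axis y: 1/2·-16.000 + 0 = -8.000
axis θ: 4·-15.000 + 1 = -59.000

41.000 -8.000 -59.000


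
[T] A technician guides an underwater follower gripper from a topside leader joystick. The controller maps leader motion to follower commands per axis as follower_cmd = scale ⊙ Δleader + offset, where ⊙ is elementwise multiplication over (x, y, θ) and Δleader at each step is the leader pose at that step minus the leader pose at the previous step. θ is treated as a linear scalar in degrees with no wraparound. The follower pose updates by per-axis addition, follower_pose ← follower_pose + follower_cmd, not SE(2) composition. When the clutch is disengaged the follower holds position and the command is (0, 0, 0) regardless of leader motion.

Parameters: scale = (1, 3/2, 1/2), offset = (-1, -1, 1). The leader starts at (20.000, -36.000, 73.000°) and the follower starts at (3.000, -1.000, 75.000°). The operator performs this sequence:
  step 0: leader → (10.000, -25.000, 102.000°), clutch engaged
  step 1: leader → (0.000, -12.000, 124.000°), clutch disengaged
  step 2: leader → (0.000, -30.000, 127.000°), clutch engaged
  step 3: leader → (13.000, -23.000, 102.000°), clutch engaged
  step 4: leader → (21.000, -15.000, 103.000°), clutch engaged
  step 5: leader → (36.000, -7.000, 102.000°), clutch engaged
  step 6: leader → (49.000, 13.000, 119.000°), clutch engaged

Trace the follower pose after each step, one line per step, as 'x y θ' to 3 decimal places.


-8.000 14.500 90.500
-8.000 14.500 90.500
-9.000 -13.500 93.000
3.000 -4.000 81.500
10.000 7.000 83.000
24.000 18.000 83.500
36.000 47.000 93.000

step 0: Δleader=(-10.000, 11.000, 29.000°), engaged; cmd=(-11.000, 15.500, 15.500°) → follower=(-8.000, 14.500, 90.500°)
step 1: Δleader=(-10.000, 13.000, 22.000°), disengaged; cmd=(0,0,0) → follower holds at (-8.000, 14.500, 90.500°)
step 2: Δleader=(0.000, -18.000, 3.000°), engaged; cmd=(-1.000, -28.000, 2.500°) → follower=(-9.000, -13.500, 93.000°)
step 3: Δleader=(13.000, 7.000, -25.000°), engaged; cmd=(12.000, 9.500, -11.500°) → follower=(3.000, -4.000, 81.500°)
step 4: Δleader=(8.000, 8.000, 1.000°), engaged; cmd=(7.000, 11.000, 1.500°) → follower=(10.000, 7.000, 83.000°)
step 5: Δleader=(15.000, 8.000, -1.000°), engaged; cmd=(14.000, 11.000, 0.500°) → follower=(24.000, 18.000, 83.500°)
step 6: Δleader=(13.000, 20.000, 17.000°), engaged; cmd=(12.000, 29.000, 9.500°) → follower=(36.000, 47.000, 93.000°)


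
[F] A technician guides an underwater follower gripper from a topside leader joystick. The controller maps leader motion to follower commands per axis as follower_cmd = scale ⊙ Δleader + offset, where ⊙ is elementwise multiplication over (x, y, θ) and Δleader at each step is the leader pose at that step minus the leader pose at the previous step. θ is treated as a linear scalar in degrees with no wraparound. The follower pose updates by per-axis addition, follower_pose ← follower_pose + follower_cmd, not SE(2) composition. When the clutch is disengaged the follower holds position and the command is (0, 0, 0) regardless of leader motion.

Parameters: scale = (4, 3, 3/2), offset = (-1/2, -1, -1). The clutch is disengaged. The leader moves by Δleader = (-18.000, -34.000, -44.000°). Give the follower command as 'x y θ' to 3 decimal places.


clutch disengaged → follower holds; cmd = (0, 0, 0)

0.000 0.000 0.000


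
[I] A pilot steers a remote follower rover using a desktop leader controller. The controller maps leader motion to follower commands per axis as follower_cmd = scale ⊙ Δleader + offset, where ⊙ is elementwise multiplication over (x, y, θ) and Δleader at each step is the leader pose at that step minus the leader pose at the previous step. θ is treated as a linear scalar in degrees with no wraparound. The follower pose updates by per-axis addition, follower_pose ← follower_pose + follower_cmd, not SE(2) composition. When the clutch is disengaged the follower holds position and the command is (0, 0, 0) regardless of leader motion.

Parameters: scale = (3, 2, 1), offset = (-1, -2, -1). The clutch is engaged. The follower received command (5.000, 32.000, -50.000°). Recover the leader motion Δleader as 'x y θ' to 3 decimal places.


axis x: (5.000 − -1) / (3) = 2.000
axis y: (32.000 − -2) / (2) = 17.000
axis θ: (-50.000 − -1) / (1) = -49.000

2.000 17.000 -49.000


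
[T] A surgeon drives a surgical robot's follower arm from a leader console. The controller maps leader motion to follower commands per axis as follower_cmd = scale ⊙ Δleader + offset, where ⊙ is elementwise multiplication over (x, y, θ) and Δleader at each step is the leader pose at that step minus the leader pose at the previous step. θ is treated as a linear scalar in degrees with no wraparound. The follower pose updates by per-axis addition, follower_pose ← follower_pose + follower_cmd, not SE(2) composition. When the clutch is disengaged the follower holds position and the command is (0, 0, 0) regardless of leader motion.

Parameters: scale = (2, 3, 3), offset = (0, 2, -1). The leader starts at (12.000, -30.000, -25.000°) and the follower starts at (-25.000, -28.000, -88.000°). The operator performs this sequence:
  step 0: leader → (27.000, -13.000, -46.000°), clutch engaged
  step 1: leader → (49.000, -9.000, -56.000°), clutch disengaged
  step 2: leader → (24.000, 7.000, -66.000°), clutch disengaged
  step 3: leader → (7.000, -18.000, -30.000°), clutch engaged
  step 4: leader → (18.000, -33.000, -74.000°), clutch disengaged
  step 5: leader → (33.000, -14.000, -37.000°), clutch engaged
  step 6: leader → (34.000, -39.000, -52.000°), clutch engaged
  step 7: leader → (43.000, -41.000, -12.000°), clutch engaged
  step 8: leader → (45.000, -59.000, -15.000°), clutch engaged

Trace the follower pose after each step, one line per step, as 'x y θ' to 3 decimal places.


5.000 25.000 -152.000
5.000 25.000 -152.000
5.000 25.000 -152.000
-29.000 -48.000 -45.000
-29.000 -48.000 -45.000
1.000 11.000 65.000
3.000 -62.000 19.000
21.000 -66.000 138.000
25.000 -118.000 128.000

step 0: Δleader=(15.000, 17.000, -21.000°), engaged; cmd=(30.000, 53.000, -64.000°) → follower=(5.000, 25.000, -152.000°)
step 1: Δleader=(22.000, 4.000, -10.000°), disengaged; cmd=(0,0,0) → follower holds at (5.000, 25.000, -152.000°)
step 2: Δleader=(-25.000, 16.000, -10.000°), disengaged; cmd=(0,0,0) → follower holds at (5.000, 25.000, -152.000°)
step 3: Δleader=(-17.000, -25.000, 36.000°), engaged; cmd=(-34.000, -73.000, 107.000°) → follower=(-29.000, -48.000, -45.000°)
step 4: Δleader=(11.000, -15.000, -44.000°), disengaged; cmd=(0,0,0) → follower holds at (-29.000, -48.000, -45.000°)
step 5: Δleader=(15.000, 19.000, 37.000°), engaged; cmd=(30.000, 59.000, 110.000°) → follower=(1.000, 11.000, 65.000°)
step 6: Δleader=(1.000, -25.000, -15.000°), engaged; cmd=(2.000, -73.000, -46.000°) → follower=(3.000, -62.000, 19.000°)
step 7: Δleader=(9.000, -2.000, 40.000°), engaged; cmd=(18.000, -4.000, 119.000°) → follower=(21.000, -66.000, 138.000°)
step 8: Δleader=(2.000, -18.000, -3.000°), engaged; cmd=(4.000, -52.000, -10.000°) → follower=(25.000, -118.000, 128.000°)


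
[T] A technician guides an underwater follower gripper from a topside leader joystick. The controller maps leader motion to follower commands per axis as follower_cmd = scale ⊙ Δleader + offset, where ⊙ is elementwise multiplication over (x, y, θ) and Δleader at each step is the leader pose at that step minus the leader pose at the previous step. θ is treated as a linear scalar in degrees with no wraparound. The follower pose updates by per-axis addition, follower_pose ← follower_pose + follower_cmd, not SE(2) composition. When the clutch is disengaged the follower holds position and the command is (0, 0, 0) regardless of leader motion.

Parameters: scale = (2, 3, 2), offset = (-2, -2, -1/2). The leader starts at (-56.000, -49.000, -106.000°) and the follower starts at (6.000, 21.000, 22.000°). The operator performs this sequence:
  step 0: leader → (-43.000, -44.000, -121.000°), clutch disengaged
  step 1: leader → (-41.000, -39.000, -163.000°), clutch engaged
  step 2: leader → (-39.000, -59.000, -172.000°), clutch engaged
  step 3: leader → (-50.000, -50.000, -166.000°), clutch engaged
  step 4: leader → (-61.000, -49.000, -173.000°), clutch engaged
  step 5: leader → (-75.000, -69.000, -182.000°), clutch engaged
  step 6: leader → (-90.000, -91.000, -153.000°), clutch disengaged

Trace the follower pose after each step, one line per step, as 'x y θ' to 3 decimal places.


6.000 21.000 22.000
8.000 34.000 -62.500
10.000 -28.000 -81.000
-14.000 -3.000 -69.500
-38.000 -2.000 -84.000
-68.000 -64.000 -102.500
-68.000 -64.000 -102.500

step 0: Δleader=(13.000, 5.000, -15.000°), disengaged; cmd=(0,0,0) → follower holds at (6.000, 21.000, 22.000°)
step 1: Δleader=(2.000, 5.000, -42.000°), engaged; cmd=(2.000, 13.000, -84.500°) → follower=(8.000, 34.000, -62.500°)
step 2: Δleader=(2.000, -20.000, -9.000°), engaged; cmd=(2.000, -62.000, -18.500°) → follower=(10.000, -28.000, -81.000°)
step 3: Δleader=(-11.000, 9.000, 6.000°), engaged; cmd=(-24.000, 25.000, 11.500°) → follower=(-14.000, -3.000, -69.500°)
step 4: Δleader=(-11.000, 1.000, -7.000°), engaged; cmd=(-24.000, 1.000, -14.500°) → follower=(-38.000, -2.000, -84.000°)
step 5: Δleader=(-14.000, -20.000, -9.000°), engaged; cmd=(-30.000, -62.000, -18.500°) → follower=(-68.000, -64.000, -102.500°)
step 6: Δleader=(-15.000, -22.000, 29.000°), disengaged; cmd=(0,0,0) → follower holds at (-68.000, -64.000, -102.500°)


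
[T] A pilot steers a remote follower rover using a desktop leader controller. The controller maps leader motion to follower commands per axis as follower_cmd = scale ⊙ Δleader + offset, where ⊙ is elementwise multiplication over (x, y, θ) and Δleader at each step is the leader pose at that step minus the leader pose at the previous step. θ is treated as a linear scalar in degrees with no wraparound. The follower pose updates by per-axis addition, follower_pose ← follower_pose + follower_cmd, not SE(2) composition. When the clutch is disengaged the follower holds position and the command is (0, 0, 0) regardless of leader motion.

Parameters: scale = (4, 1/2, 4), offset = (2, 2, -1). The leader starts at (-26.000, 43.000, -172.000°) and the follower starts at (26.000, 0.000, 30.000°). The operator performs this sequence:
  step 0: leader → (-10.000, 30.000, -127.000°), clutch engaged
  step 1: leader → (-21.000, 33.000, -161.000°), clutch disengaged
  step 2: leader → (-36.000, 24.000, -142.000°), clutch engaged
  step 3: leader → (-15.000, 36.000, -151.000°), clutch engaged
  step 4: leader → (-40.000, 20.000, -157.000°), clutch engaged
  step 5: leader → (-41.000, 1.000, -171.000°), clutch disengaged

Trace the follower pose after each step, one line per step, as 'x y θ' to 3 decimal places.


92.000 -4.500 209.000
92.000 -4.500 209.000
34.000 -7.000 284.000
120.000 1.000 247.000
22.000 -5.000 222.000
22.000 -5.000 222.000

step 0: Δleader=(16.000, -13.000, 45.000°), engaged; cmd=(66.000, -4.500, 179.000°) → follower=(92.000, -4.500, 209.000°)
step 1: Δleader=(-11.000, 3.000, -34.000°), disengaged; cmd=(0,0,0) → follower holds at (92.000, -4.500, 209.000°)
step 2: Δleader=(-15.000, -9.000, 19.000°), engaged; cmd=(-58.000, -2.500, 75.000°) → follower=(34.000, -7.000, 284.000°)
step 3: Δleader=(21.000, 12.000, -9.000°), engaged; cmd=(86.000, 8.000, -37.000°) → follower=(120.000, 1.000, 247.000°)
step 4: Δleader=(-25.000, -16.000, -6.000°), engaged; cmd=(-98.000, -6.000, -25.000°) → follower=(22.000, -5.000, 222.000°)
step 5: Δleader=(-1.000, -19.000, -14.000°), disengaged; cmd=(0,0,0) → follower holds at (22.000, -5.000, 222.000°)


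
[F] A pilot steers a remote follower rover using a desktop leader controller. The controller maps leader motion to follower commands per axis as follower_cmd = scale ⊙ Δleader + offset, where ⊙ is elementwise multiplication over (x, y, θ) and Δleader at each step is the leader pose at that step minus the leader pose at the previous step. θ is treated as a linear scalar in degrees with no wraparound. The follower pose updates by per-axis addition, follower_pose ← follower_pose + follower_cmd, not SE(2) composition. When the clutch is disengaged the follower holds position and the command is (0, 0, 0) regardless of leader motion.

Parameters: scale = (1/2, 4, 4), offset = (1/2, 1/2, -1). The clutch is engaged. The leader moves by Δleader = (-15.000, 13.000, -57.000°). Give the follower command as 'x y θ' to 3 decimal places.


axis x: 1/2·-15.000 + 1/2 = -7.000
axis y: 4·13.000 + 1/2 = 52.500
axis θ: 4·-57.000 + -1 = -229.000

-7.000 52.500 -229.000


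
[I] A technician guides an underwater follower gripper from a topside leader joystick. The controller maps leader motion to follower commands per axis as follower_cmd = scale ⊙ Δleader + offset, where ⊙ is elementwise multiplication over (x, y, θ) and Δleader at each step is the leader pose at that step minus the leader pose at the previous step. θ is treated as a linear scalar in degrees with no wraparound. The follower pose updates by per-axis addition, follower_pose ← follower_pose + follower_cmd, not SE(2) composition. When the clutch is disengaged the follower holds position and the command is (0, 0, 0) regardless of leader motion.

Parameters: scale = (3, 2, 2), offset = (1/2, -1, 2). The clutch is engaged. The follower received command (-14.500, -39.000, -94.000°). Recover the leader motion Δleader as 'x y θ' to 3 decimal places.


-5.000 -19.000 -48.000

axis x: (-14.500 − 1/2) / (3) = -5.000
axis y: (-39.000 − -1) / (2) = -19.000
axis θ: (-94.000 − 2) / (2) = -48.000


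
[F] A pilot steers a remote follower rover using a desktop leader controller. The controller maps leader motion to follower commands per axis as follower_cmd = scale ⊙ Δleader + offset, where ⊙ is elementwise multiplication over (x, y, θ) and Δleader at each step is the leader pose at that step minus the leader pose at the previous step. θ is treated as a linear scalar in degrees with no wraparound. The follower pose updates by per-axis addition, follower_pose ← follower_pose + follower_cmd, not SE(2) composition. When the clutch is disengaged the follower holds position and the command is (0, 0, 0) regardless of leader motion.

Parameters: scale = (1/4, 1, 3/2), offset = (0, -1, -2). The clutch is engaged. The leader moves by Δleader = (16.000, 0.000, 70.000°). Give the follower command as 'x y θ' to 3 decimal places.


4.000 -1.000 103.000

axis x: 1/4·16.000 + 0 = 4.000
axis y: 1·0.000 + -1 = -1.000
axis θ: 3/2·70.000 + -2 = 103.000


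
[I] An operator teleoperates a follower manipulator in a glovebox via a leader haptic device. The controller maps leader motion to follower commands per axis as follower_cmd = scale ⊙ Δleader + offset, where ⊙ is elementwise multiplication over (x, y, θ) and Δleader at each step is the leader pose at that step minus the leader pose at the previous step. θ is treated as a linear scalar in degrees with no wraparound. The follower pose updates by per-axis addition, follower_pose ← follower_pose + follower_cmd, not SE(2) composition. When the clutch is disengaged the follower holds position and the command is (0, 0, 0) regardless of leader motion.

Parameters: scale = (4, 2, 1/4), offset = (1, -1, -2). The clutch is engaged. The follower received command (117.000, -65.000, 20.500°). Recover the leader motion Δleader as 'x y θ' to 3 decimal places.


axis x: (117.000 − 1) / (4) = 29.000
axis y: (-65.000 − -1) / (2) = -32.000
axis θ: (20.500 − -2) / (1/4) = 90.000

29.000 -32.000 90.000


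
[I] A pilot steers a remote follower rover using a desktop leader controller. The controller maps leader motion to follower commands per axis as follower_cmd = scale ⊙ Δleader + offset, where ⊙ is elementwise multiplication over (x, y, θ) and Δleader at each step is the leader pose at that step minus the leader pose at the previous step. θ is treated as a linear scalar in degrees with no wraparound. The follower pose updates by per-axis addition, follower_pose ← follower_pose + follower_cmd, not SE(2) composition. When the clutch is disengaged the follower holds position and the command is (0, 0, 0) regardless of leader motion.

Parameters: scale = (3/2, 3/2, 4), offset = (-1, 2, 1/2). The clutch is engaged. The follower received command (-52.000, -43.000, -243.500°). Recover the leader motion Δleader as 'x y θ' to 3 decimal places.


-34.000 -30.000 -61.000

axis x: (-52.000 − -1) / (3/2) = -34.000
axis y: (-43.000 − 2) / (3/2) = -30.000
axis θ: (-243.500 − 1/2) / (4) = -61.000
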